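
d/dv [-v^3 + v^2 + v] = -3*v^2 + 2*v + 1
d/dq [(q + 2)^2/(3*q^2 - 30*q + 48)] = 2*(-7*q^2 + 12*q + 52)/(3*(q^4 - 20*q^3 + 132*q^2 - 320*q + 256))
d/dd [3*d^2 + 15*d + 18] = 6*d + 15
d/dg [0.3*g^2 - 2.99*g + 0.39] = 0.6*g - 2.99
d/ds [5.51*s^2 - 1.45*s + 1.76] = 11.02*s - 1.45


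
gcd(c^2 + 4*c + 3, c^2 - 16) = 1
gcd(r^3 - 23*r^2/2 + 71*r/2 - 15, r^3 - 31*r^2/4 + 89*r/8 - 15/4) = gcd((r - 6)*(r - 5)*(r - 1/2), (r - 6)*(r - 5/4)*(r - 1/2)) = r^2 - 13*r/2 + 3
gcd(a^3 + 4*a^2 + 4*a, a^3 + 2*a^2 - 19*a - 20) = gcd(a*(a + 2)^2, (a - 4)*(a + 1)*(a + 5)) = 1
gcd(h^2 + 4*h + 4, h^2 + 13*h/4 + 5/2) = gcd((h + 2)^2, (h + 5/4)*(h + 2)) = h + 2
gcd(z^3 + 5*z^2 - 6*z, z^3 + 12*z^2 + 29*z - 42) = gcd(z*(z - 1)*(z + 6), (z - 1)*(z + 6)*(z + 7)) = z^2 + 5*z - 6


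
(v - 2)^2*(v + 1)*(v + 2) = v^4 - v^3 - 6*v^2 + 4*v + 8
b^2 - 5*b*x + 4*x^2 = (b - 4*x)*(b - x)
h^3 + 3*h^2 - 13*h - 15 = (h - 3)*(h + 1)*(h + 5)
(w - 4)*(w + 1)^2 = w^3 - 2*w^2 - 7*w - 4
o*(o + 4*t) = o^2 + 4*o*t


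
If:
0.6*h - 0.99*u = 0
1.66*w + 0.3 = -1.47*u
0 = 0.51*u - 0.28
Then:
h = 0.91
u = 0.55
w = -0.67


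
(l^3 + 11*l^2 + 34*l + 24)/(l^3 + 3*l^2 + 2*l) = (l^2 + 10*l + 24)/(l*(l + 2))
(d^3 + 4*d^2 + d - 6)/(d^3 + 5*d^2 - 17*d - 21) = (d^3 + 4*d^2 + d - 6)/(d^3 + 5*d^2 - 17*d - 21)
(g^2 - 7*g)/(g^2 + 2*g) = (g - 7)/(g + 2)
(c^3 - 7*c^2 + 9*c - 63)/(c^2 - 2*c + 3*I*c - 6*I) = (c^2 - c*(7 + 3*I) + 21*I)/(c - 2)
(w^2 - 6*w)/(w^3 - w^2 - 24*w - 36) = w/(w^2 + 5*w + 6)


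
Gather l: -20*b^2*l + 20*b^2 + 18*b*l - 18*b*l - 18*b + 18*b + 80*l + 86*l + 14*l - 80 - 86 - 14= 20*b^2 + l*(180 - 20*b^2) - 180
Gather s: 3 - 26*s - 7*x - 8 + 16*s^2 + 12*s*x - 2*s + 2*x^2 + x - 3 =16*s^2 + s*(12*x - 28) + 2*x^2 - 6*x - 8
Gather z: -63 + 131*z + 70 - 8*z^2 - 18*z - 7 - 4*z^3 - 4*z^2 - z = -4*z^3 - 12*z^2 + 112*z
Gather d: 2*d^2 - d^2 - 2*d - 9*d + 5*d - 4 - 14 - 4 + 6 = d^2 - 6*d - 16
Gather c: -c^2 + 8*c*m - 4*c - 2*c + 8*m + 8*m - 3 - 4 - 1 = -c^2 + c*(8*m - 6) + 16*m - 8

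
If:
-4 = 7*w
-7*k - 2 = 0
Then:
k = -2/7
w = -4/7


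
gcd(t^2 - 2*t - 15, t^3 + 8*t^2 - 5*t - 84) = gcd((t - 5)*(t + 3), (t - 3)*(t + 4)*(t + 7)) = 1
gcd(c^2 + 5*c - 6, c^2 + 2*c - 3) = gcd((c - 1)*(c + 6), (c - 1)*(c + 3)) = c - 1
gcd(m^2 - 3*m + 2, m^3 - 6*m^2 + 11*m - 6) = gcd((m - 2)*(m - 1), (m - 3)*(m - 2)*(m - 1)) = m^2 - 3*m + 2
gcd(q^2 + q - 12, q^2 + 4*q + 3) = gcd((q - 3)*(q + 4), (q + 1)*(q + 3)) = 1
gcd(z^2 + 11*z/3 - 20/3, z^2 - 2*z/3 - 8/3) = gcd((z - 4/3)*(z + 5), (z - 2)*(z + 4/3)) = 1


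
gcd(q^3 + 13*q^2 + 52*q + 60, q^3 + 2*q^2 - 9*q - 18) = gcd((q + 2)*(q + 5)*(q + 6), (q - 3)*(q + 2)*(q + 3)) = q + 2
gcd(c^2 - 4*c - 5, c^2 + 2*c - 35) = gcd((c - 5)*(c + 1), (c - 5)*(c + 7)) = c - 5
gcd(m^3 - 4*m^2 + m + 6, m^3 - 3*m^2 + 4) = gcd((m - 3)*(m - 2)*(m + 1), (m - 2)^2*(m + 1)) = m^2 - m - 2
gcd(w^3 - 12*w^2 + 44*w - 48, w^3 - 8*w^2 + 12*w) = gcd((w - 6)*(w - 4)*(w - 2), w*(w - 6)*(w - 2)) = w^2 - 8*w + 12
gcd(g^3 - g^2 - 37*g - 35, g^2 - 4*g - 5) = g + 1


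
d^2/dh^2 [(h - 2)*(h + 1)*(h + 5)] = 6*h + 8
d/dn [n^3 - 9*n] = 3*n^2 - 9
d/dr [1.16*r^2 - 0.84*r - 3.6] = 2.32*r - 0.84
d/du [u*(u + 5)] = 2*u + 5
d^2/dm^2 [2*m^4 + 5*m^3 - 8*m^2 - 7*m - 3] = 24*m^2 + 30*m - 16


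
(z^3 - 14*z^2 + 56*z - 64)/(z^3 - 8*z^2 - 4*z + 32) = (z - 4)/(z + 2)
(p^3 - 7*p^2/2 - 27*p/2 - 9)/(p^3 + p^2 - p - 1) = (p^2 - 9*p/2 - 9)/(p^2 - 1)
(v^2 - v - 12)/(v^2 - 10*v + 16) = (v^2 - v - 12)/(v^2 - 10*v + 16)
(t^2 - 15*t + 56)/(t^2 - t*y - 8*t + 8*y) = (7 - t)/(-t + y)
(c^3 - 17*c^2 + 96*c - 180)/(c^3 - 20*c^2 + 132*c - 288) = (c - 5)/(c - 8)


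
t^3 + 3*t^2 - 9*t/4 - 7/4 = (t - 1)*(t + 1/2)*(t + 7/2)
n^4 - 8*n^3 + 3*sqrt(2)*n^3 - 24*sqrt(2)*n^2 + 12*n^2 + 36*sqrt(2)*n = n*(n - 6)*(n - 2)*(n + 3*sqrt(2))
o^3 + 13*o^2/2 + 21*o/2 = o*(o + 3)*(o + 7/2)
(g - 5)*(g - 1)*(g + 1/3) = g^3 - 17*g^2/3 + 3*g + 5/3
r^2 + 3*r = r*(r + 3)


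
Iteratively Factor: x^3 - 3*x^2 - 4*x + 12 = (x - 2)*(x^2 - x - 6) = (x - 2)*(x + 2)*(x - 3)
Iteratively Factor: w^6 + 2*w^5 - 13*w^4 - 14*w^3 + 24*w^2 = (w - 3)*(w^5 + 5*w^4 + 2*w^3 - 8*w^2) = (w - 3)*(w + 2)*(w^4 + 3*w^3 - 4*w^2) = (w - 3)*(w + 2)*(w + 4)*(w^3 - w^2) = w*(w - 3)*(w + 2)*(w + 4)*(w^2 - w) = w^2*(w - 3)*(w + 2)*(w + 4)*(w - 1)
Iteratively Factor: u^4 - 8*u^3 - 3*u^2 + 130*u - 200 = (u + 4)*(u^3 - 12*u^2 + 45*u - 50) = (u - 5)*(u + 4)*(u^2 - 7*u + 10) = (u - 5)*(u - 2)*(u + 4)*(u - 5)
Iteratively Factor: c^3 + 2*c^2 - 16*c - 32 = (c + 4)*(c^2 - 2*c - 8) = (c - 4)*(c + 4)*(c + 2)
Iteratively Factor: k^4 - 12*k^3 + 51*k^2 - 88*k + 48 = (k - 4)*(k^3 - 8*k^2 + 19*k - 12) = (k - 4)*(k - 3)*(k^2 - 5*k + 4) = (k - 4)*(k - 3)*(k - 1)*(k - 4)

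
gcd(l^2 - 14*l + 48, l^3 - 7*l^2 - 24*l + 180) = l - 6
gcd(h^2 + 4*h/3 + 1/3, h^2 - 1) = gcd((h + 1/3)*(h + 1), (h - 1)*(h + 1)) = h + 1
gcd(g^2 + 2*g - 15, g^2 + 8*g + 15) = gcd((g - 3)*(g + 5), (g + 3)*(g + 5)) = g + 5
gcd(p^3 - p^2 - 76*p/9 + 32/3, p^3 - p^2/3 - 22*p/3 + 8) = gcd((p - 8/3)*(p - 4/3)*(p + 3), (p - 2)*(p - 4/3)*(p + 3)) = p^2 + 5*p/3 - 4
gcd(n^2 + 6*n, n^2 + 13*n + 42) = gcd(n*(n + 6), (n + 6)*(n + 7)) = n + 6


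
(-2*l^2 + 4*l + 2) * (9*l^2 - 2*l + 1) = -18*l^4 + 40*l^3 + 8*l^2 + 2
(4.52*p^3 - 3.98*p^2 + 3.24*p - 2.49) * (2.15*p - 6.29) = 9.718*p^4 - 36.9878*p^3 + 32.0002*p^2 - 25.7331*p + 15.6621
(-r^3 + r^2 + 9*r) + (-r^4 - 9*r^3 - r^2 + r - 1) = -r^4 - 10*r^3 + 10*r - 1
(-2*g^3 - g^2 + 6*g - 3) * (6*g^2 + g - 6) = -12*g^5 - 8*g^4 + 47*g^3 - 6*g^2 - 39*g + 18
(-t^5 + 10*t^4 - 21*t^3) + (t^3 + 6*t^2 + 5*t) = -t^5 + 10*t^4 - 20*t^3 + 6*t^2 + 5*t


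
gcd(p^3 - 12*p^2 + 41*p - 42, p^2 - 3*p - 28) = p - 7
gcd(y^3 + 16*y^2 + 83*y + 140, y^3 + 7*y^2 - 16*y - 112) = y^2 + 11*y + 28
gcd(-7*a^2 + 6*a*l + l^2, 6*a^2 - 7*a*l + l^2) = a - l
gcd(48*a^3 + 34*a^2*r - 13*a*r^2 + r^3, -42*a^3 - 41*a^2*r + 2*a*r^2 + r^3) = -6*a^2 - 5*a*r + r^2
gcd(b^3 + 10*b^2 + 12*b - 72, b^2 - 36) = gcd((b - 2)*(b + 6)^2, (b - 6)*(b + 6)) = b + 6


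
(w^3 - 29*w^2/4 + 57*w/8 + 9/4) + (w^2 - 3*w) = w^3 - 25*w^2/4 + 33*w/8 + 9/4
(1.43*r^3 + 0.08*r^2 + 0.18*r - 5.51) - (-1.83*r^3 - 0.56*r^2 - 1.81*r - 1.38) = 3.26*r^3 + 0.64*r^2 + 1.99*r - 4.13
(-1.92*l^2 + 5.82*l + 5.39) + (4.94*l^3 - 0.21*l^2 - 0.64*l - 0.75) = 4.94*l^3 - 2.13*l^2 + 5.18*l + 4.64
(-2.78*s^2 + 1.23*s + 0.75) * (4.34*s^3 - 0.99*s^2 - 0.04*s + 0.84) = -12.0652*s^5 + 8.0904*s^4 + 2.1485*s^3 - 3.1269*s^2 + 1.0032*s + 0.63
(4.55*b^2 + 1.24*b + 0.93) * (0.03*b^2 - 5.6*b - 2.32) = 0.1365*b^4 - 25.4428*b^3 - 17.4721*b^2 - 8.0848*b - 2.1576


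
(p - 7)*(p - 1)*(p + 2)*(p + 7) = p^4 + p^3 - 51*p^2 - 49*p + 98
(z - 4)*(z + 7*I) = z^2 - 4*z + 7*I*z - 28*I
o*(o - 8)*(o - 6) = o^3 - 14*o^2 + 48*o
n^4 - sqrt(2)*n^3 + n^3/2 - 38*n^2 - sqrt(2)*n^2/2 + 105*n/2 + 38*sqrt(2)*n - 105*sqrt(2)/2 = (n - 5)*(n - 3/2)*(n + 7)*(n - sqrt(2))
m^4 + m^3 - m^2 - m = m*(m - 1)*(m + 1)^2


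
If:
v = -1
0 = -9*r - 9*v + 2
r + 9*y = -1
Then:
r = 11/9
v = -1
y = -20/81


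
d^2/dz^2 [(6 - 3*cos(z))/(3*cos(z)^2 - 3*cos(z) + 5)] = 6*(-81*(1 - cos(2*z))^2*cos(z) + 63*(1 - cos(2*z))^2 + 272*cos(z) - 198*cos(2*z) - 18*cos(3*z) + 18*cos(5*z) - 234)/(6*cos(z) - 3*cos(2*z) - 13)^3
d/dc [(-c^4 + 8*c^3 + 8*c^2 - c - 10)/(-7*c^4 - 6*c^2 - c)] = 2*(28*c^6 + 62*c^5 - 33*c^4 - 148*c^3 - 7*c^2 - 60*c - 5)/(c^2*(49*c^6 + 84*c^4 + 14*c^3 + 36*c^2 + 12*c + 1))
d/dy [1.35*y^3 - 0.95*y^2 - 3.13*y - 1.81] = 4.05*y^2 - 1.9*y - 3.13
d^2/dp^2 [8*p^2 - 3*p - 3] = 16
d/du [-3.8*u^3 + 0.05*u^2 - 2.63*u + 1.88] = -11.4*u^2 + 0.1*u - 2.63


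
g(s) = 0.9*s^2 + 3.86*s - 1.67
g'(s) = 1.8*s + 3.86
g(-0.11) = -2.08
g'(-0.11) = 3.66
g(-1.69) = -5.62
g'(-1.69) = 0.82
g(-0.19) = -2.37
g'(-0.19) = 3.52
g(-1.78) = -5.69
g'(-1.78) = 0.66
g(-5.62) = 5.06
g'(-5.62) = -6.26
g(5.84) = 51.57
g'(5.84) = 14.37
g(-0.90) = -4.42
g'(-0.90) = 2.24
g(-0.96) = -4.55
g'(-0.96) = 2.13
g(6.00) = 53.89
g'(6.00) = 14.66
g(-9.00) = 36.49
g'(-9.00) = -12.34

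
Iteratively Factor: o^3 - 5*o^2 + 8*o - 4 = (o - 1)*(o^2 - 4*o + 4) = (o - 2)*(o - 1)*(o - 2)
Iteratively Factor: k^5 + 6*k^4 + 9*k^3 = (k + 3)*(k^4 + 3*k^3) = k*(k + 3)*(k^3 + 3*k^2) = k^2*(k + 3)*(k^2 + 3*k) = k^2*(k + 3)^2*(k)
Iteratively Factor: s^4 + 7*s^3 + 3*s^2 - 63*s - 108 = (s - 3)*(s^3 + 10*s^2 + 33*s + 36) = (s - 3)*(s + 4)*(s^2 + 6*s + 9) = (s - 3)*(s + 3)*(s + 4)*(s + 3)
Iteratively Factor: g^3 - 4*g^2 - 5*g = (g)*(g^2 - 4*g - 5) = g*(g - 5)*(g + 1)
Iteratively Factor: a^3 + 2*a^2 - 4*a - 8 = (a - 2)*(a^2 + 4*a + 4) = (a - 2)*(a + 2)*(a + 2)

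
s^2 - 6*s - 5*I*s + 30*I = (s - 6)*(s - 5*I)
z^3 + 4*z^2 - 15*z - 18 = (z - 3)*(z + 1)*(z + 6)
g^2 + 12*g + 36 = (g + 6)^2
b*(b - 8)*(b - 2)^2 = b^4 - 12*b^3 + 36*b^2 - 32*b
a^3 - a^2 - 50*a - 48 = (a - 8)*(a + 1)*(a + 6)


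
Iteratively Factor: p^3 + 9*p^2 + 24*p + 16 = (p + 1)*(p^2 + 8*p + 16) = (p + 1)*(p + 4)*(p + 4)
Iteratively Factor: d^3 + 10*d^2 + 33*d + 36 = (d + 3)*(d^2 + 7*d + 12) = (d + 3)*(d + 4)*(d + 3)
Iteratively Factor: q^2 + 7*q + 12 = (q + 4)*(q + 3)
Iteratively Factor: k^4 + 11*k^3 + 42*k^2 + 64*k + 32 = (k + 4)*(k^3 + 7*k^2 + 14*k + 8) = (k + 2)*(k + 4)*(k^2 + 5*k + 4) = (k + 1)*(k + 2)*(k + 4)*(k + 4)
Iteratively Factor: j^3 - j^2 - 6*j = (j - 3)*(j^2 + 2*j) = (j - 3)*(j + 2)*(j)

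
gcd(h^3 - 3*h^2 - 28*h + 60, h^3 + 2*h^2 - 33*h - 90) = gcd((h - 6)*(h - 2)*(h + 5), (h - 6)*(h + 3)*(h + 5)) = h^2 - h - 30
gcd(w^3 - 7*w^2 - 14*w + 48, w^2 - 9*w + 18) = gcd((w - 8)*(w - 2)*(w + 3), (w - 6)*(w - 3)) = 1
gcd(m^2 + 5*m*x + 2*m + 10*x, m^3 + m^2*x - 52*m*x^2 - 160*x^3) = m + 5*x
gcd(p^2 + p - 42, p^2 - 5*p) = 1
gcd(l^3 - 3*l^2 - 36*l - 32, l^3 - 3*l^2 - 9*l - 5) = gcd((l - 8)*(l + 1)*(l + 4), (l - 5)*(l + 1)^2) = l + 1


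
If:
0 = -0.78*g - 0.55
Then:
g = -0.71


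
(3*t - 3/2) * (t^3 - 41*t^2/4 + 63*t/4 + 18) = 3*t^4 - 129*t^3/4 + 501*t^2/8 + 243*t/8 - 27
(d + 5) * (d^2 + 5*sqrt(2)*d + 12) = d^3 + 5*d^2 + 5*sqrt(2)*d^2 + 12*d + 25*sqrt(2)*d + 60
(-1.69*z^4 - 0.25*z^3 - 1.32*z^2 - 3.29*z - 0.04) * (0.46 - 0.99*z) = 1.6731*z^5 - 0.5299*z^4 + 1.1918*z^3 + 2.6499*z^2 - 1.4738*z - 0.0184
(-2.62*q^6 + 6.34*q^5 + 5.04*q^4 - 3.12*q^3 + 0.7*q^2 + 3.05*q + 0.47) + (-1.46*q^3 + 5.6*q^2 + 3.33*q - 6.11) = -2.62*q^6 + 6.34*q^5 + 5.04*q^4 - 4.58*q^3 + 6.3*q^2 + 6.38*q - 5.64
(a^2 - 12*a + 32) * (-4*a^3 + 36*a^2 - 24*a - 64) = -4*a^5 + 84*a^4 - 584*a^3 + 1376*a^2 - 2048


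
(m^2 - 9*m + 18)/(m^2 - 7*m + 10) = (m^2 - 9*m + 18)/(m^2 - 7*m + 10)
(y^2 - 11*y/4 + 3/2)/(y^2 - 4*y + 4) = (y - 3/4)/(y - 2)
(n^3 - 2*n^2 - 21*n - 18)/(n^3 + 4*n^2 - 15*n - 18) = (n^2 - 3*n - 18)/(n^2 + 3*n - 18)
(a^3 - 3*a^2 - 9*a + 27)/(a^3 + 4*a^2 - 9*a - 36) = (a - 3)/(a + 4)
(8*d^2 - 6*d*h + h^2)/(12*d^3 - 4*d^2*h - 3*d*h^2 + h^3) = (4*d - h)/(6*d^2 + d*h - h^2)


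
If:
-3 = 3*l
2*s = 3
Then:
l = -1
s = 3/2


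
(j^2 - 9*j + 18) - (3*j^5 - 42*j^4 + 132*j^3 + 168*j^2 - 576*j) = -3*j^5 + 42*j^4 - 132*j^3 - 167*j^2 + 567*j + 18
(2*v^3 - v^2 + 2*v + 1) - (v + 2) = 2*v^3 - v^2 + v - 1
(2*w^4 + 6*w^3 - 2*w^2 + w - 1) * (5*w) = 10*w^5 + 30*w^4 - 10*w^3 + 5*w^2 - 5*w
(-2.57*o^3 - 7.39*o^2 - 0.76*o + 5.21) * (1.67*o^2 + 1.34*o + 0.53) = -4.2919*o^5 - 15.7851*o^4 - 12.5339*o^3 + 3.7656*o^2 + 6.5786*o + 2.7613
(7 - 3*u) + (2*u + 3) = 10 - u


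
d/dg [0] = 0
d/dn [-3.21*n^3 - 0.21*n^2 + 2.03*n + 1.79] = -9.63*n^2 - 0.42*n + 2.03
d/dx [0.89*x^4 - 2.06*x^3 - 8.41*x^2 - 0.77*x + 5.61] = 3.56*x^3 - 6.18*x^2 - 16.82*x - 0.77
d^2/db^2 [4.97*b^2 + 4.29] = 9.94000000000000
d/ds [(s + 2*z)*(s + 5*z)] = 2*s + 7*z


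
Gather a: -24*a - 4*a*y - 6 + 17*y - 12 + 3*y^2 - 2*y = a*(-4*y - 24) + 3*y^2 + 15*y - 18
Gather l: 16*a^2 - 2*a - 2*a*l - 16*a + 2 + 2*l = 16*a^2 - 18*a + l*(2 - 2*a) + 2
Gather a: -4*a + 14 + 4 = 18 - 4*a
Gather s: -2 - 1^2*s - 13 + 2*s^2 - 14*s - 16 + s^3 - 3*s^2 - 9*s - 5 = s^3 - s^2 - 24*s - 36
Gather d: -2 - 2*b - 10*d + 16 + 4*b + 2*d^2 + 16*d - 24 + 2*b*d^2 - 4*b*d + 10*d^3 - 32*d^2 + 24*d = 2*b + 10*d^3 + d^2*(2*b - 30) + d*(30 - 4*b) - 10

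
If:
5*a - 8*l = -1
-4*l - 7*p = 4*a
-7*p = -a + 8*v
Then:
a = 16*v/15 - 1/15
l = 2*v/3 + 1/12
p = -104*v/105 - 1/105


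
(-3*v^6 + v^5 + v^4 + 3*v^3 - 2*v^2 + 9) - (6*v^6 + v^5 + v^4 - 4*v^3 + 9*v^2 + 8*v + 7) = -9*v^6 + 7*v^3 - 11*v^2 - 8*v + 2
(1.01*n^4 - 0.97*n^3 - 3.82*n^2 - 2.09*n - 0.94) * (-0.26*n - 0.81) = -0.2626*n^5 - 0.5659*n^4 + 1.7789*n^3 + 3.6376*n^2 + 1.9373*n + 0.7614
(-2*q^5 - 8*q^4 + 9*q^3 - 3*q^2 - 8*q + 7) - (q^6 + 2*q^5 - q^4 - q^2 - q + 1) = -q^6 - 4*q^5 - 7*q^4 + 9*q^3 - 2*q^2 - 7*q + 6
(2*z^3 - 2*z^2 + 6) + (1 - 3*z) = 2*z^3 - 2*z^2 - 3*z + 7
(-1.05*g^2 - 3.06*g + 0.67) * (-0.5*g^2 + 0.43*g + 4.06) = 0.525*g^4 + 1.0785*g^3 - 5.9138*g^2 - 12.1355*g + 2.7202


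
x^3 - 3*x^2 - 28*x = x*(x - 7)*(x + 4)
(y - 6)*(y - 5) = y^2 - 11*y + 30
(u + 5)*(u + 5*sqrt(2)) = u^2 + 5*u + 5*sqrt(2)*u + 25*sqrt(2)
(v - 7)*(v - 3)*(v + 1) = v^3 - 9*v^2 + 11*v + 21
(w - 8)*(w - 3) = w^2 - 11*w + 24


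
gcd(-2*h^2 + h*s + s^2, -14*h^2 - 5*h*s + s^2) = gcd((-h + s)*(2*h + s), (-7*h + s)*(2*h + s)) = 2*h + s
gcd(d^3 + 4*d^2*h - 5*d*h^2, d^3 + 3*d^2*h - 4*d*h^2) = d^2 - d*h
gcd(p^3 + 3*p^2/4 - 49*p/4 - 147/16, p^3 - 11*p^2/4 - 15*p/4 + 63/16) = p - 7/2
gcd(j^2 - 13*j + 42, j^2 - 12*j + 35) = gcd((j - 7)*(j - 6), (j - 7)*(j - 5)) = j - 7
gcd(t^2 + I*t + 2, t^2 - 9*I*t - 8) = t - I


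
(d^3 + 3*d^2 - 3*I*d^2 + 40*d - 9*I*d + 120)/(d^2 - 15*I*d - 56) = (d^2 + d*(3 + 5*I) + 15*I)/(d - 7*I)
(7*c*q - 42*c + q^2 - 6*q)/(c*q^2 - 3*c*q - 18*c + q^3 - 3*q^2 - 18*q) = (7*c + q)/(c*q + 3*c + q^2 + 3*q)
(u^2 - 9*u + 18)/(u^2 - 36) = (u - 3)/(u + 6)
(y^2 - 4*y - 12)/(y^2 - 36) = (y + 2)/(y + 6)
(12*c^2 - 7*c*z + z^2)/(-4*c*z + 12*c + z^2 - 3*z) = (-3*c + z)/(z - 3)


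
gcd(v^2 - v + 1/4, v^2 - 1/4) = v - 1/2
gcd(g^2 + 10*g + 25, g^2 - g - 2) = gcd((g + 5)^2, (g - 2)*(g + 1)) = 1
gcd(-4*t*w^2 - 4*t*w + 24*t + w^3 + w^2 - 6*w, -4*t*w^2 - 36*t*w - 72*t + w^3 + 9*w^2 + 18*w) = 4*t*w + 12*t - w^2 - 3*w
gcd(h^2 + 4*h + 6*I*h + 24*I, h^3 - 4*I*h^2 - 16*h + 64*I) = h + 4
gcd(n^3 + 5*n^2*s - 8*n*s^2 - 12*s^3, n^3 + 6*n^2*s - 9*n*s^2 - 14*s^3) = -n^2 + n*s + 2*s^2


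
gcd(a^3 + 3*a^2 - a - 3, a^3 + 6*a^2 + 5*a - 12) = a^2 + 2*a - 3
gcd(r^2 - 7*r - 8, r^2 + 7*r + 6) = r + 1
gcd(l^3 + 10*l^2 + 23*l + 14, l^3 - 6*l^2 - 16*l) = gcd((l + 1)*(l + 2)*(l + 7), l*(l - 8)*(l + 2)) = l + 2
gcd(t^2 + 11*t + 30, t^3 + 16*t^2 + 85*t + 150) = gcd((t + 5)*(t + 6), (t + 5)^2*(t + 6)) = t^2 + 11*t + 30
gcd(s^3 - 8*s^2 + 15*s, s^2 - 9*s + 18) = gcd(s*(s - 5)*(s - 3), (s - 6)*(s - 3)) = s - 3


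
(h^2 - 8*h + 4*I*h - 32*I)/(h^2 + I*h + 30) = (h^2 + 4*h*(-2 + I) - 32*I)/(h^2 + I*h + 30)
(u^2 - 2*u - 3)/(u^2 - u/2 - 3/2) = 2*(u - 3)/(2*u - 3)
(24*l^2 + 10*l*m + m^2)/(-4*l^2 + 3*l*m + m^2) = (-6*l - m)/(l - m)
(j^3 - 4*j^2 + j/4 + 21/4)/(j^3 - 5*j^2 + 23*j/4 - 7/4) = (2*j^2 - j - 3)/(2*j^2 - 3*j + 1)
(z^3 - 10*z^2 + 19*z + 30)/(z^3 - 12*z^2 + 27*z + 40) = (z - 6)/(z - 8)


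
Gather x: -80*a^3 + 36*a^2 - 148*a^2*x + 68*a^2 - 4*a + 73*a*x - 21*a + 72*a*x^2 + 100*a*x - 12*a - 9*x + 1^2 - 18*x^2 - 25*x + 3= -80*a^3 + 104*a^2 - 37*a + x^2*(72*a - 18) + x*(-148*a^2 + 173*a - 34) + 4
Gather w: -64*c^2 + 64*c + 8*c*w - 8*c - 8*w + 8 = -64*c^2 + 56*c + w*(8*c - 8) + 8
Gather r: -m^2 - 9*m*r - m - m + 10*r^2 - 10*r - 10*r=-m^2 - 2*m + 10*r^2 + r*(-9*m - 20)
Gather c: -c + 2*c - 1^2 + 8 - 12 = c - 5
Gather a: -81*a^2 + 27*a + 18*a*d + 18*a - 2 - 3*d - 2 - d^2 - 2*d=-81*a^2 + a*(18*d + 45) - d^2 - 5*d - 4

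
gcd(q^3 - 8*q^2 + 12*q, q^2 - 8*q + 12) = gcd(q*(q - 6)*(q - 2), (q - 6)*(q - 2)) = q^2 - 8*q + 12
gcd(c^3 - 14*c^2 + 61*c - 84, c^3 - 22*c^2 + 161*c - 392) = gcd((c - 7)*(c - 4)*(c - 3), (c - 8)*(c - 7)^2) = c - 7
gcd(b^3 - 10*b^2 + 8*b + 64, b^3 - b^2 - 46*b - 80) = b^2 - 6*b - 16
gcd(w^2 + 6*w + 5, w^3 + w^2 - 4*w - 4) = w + 1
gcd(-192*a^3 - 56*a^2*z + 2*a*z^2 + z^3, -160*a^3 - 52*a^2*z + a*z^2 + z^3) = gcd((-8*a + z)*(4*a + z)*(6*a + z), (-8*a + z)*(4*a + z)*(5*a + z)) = -32*a^2 - 4*a*z + z^2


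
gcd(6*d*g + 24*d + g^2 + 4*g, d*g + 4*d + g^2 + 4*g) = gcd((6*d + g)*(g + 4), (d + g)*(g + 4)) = g + 4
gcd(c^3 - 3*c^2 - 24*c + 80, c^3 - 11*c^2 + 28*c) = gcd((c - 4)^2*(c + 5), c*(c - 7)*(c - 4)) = c - 4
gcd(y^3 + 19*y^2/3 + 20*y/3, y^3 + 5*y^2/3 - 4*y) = y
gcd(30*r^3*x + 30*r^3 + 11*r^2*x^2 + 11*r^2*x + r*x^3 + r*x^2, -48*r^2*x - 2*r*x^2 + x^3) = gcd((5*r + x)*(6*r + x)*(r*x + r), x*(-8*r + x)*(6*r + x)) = 6*r + x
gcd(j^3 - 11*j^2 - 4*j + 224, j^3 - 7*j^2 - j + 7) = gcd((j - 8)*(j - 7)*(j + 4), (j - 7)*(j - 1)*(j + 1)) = j - 7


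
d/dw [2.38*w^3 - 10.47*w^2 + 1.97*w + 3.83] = 7.14*w^2 - 20.94*w + 1.97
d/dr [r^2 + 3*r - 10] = 2*r + 3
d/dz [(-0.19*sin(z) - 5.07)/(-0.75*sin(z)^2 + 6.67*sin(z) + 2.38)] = (-0.1425*sin(z)^2 - 7.605*sin(z) + 33.3647)*cos(z)/(0.5625*sin(z)^4 - 10.005*sin(z)^3 + 40.9189*sin(z)^2 + 31.7492*sin(z) + 5.6644)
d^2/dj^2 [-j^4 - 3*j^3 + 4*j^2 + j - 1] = -12*j^2 - 18*j + 8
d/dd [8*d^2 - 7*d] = 16*d - 7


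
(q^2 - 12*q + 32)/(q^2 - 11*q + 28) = (q - 8)/(q - 7)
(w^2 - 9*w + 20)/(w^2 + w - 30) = (w - 4)/(w + 6)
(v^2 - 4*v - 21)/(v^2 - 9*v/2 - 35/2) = 2*(v + 3)/(2*v + 5)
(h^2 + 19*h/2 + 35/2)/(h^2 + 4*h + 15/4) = 2*(h + 7)/(2*h + 3)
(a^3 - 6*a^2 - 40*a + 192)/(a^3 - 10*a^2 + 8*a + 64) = (a + 6)/(a + 2)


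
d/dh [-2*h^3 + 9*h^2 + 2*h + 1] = -6*h^2 + 18*h + 2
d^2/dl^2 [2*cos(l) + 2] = -2*cos(l)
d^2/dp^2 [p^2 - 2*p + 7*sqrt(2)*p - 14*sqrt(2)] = 2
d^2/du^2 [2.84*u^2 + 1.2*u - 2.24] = 5.68000000000000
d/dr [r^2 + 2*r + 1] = 2*r + 2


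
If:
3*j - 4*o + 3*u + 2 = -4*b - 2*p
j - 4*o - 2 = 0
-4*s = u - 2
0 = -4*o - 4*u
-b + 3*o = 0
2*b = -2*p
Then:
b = -24/11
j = -10/11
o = -8/11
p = 24/11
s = 7/22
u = 8/11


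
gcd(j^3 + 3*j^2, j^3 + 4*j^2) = j^2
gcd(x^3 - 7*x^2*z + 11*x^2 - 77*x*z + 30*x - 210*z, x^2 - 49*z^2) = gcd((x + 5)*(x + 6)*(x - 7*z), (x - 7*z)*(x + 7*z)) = x - 7*z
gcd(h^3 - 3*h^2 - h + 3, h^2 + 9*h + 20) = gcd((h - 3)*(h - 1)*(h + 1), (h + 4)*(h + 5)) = 1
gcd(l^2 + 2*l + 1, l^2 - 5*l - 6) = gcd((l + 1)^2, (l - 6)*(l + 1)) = l + 1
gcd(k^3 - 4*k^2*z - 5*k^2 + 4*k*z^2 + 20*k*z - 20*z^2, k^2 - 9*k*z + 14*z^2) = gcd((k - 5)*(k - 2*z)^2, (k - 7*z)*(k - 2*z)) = -k + 2*z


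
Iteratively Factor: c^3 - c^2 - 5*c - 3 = (c + 1)*(c^2 - 2*c - 3) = (c - 3)*(c + 1)*(c + 1)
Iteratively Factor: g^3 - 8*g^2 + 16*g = (g - 4)*(g^2 - 4*g) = g*(g - 4)*(g - 4)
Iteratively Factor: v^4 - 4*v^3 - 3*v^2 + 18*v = (v + 2)*(v^3 - 6*v^2 + 9*v) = (v - 3)*(v + 2)*(v^2 - 3*v) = v*(v - 3)*(v + 2)*(v - 3)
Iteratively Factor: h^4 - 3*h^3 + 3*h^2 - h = (h - 1)*(h^3 - 2*h^2 + h) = h*(h - 1)*(h^2 - 2*h + 1) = h*(h - 1)^2*(h - 1)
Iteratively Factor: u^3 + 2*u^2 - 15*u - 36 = (u - 4)*(u^2 + 6*u + 9) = (u - 4)*(u + 3)*(u + 3)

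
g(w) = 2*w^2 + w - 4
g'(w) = 4*w + 1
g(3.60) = 25.52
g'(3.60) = 15.40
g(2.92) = 15.97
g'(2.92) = 12.68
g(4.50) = 41.00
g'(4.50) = 19.00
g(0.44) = -3.17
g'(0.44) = 2.76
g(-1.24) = -2.16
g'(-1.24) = -3.96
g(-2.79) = 8.78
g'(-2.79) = -10.16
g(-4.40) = 30.32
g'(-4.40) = -16.60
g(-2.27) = 4.04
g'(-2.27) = -8.08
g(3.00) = 17.00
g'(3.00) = 13.00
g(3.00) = 17.00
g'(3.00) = 13.00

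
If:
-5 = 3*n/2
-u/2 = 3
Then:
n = -10/3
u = -6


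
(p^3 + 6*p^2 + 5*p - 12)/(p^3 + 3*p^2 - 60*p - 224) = (p^2 + 2*p - 3)/(p^2 - p - 56)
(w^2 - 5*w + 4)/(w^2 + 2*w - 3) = (w - 4)/(w + 3)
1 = 1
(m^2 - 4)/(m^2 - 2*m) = (m + 2)/m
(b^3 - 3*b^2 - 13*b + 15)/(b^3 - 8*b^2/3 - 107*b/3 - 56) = 3*(b^2 - 6*b + 5)/(3*b^2 - 17*b - 56)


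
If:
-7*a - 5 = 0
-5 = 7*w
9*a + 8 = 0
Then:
No Solution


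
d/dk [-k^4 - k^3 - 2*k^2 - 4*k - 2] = -4*k^3 - 3*k^2 - 4*k - 4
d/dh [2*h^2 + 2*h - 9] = 4*h + 2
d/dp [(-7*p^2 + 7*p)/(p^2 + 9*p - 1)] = 7*(-10*p^2 + 2*p - 1)/(p^4 + 18*p^3 + 79*p^2 - 18*p + 1)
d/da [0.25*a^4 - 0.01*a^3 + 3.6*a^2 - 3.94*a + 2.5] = 1.0*a^3 - 0.03*a^2 + 7.2*a - 3.94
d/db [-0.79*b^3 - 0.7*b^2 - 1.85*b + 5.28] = -2.37*b^2 - 1.4*b - 1.85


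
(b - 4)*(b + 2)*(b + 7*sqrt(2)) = b^3 - 2*b^2 + 7*sqrt(2)*b^2 - 14*sqrt(2)*b - 8*b - 56*sqrt(2)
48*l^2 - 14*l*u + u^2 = (-8*l + u)*(-6*l + u)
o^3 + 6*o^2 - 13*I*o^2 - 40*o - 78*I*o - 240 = (o + 6)*(o - 8*I)*(o - 5*I)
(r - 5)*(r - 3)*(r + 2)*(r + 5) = r^4 - r^3 - 31*r^2 + 25*r + 150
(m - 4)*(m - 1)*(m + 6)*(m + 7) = m^4 + 8*m^3 - 19*m^2 - 158*m + 168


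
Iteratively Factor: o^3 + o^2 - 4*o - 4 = (o - 2)*(o^2 + 3*o + 2) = (o - 2)*(o + 2)*(o + 1)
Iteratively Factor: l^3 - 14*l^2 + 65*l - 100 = (l - 5)*(l^2 - 9*l + 20) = (l - 5)*(l - 4)*(l - 5)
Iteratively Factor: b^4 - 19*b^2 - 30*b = (b + 3)*(b^3 - 3*b^2 - 10*b) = b*(b + 3)*(b^2 - 3*b - 10) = b*(b - 5)*(b + 3)*(b + 2)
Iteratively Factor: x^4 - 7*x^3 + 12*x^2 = (x)*(x^3 - 7*x^2 + 12*x) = x*(x - 4)*(x^2 - 3*x) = x*(x - 4)*(x - 3)*(x)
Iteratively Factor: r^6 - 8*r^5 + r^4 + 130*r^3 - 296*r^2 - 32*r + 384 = (r - 4)*(r^5 - 4*r^4 - 15*r^3 + 70*r^2 - 16*r - 96) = (r - 4)^2*(r^4 - 15*r^2 + 10*r + 24) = (r - 4)^2*(r - 2)*(r^3 + 2*r^2 - 11*r - 12) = (r - 4)^2*(r - 2)*(r + 4)*(r^2 - 2*r - 3) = (r - 4)^2*(r - 2)*(r + 1)*(r + 4)*(r - 3)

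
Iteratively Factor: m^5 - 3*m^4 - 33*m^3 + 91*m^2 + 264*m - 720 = (m - 5)*(m^4 + 2*m^3 - 23*m^2 - 24*m + 144) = (m - 5)*(m - 3)*(m^3 + 5*m^2 - 8*m - 48) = (m - 5)*(m - 3)*(m + 4)*(m^2 + m - 12) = (m - 5)*(m - 3)*(m + 4)^2*(m - 3)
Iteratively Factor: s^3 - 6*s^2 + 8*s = (s - 2)*(s^2 - 4*s) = s*(s - 2)*(s - 4)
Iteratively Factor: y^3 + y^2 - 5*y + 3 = (y + 3)*(y^2 - 2*y + 1) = (y - 1)*(y + 3)*(y - 1)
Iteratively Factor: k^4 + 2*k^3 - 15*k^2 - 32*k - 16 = (k + 4)*(k^3 - 2*k^2 - 7*k - 4) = (k + 1)*(k + 4)*(k^2 - 3*k - 4) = (k - 4)*(k + 1)*(k + 4)*(k + 1)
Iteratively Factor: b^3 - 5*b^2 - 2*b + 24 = (b - 4)*(b^2 - b - 6) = (b - 4)*(b + 2)*(b - 3)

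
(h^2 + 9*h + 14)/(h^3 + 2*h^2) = (h + 7)/h^2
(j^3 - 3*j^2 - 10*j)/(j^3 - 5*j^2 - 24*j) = (-j^2 + 3*j + 10)/(-j^2 + 5*j + 24)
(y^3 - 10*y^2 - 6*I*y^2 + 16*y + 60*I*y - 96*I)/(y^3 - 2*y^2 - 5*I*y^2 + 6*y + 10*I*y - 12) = (y - 8)/(y + I)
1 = 1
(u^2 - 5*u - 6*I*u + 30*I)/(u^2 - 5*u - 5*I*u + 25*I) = (u - 6*I)/(u - 5*I)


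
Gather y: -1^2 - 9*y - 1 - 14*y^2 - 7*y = -14*y^2 - 16*y - 2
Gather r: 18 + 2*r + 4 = 2*r + 22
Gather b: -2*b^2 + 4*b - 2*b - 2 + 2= -2*b^2 + 2*b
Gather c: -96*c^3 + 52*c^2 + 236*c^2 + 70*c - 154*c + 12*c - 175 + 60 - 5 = -96*c^3 + 288*c^2 - 72*c - 120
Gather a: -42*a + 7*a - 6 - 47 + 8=-35*a - 45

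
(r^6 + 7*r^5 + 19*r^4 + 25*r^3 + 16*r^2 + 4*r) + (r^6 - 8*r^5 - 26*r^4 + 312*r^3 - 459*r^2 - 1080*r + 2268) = 2*r^6 - r^5 - 7*r^4 + 337*r^3 - 443*r^2 - 1076*r + 2268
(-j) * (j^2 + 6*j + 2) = -j^3 - 6*j^2 - 2*j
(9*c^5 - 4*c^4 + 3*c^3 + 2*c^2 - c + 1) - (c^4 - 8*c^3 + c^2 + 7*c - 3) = 9*c^5 - 5*c^4 + 11*c^3 + c^2 - 8*c + 4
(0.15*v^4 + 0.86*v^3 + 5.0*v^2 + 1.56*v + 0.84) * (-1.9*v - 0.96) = -0.285*v^5 - 1.778*v^4 - 10.3256*v^3 - 7.764*v^2 - 3.0936*v - 0.8064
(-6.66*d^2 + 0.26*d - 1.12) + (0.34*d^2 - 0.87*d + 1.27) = -6.32*d^2 - 0.61*d + 0.15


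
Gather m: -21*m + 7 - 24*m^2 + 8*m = -24*m^2 - 13*m + 7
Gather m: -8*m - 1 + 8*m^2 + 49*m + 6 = 8*m^2 + 41*m + 5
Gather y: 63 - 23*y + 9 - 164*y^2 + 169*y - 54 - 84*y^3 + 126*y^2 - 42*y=-84*y^3 - 38*y^2 + 104*y + 18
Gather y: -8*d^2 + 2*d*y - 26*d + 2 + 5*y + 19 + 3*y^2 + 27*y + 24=-8*d^2 - 26*d + 3*y^2 + y*(2*d + 32) + 45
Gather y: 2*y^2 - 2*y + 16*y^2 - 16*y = 18*y^2 - 18*y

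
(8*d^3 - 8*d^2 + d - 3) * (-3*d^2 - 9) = -24*d^5 + 24*d^4 - 75*d^3 + 81*d^2 - 9*d + 27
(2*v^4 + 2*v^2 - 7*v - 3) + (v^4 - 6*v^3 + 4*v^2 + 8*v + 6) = 3*v^4 - 6*v^3 + 6*v^2 + v + 3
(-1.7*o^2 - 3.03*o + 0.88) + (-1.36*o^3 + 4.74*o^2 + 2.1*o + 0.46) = -1.36*o^3 + 3.04*o^2 - 0.93*o + 1.34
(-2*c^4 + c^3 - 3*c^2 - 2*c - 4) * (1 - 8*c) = 16*c^5 - 10*c^4 + 25*c^3 + 13*c^2 + 30*c - 4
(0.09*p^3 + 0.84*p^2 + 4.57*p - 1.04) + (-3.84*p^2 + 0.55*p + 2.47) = 0.09*p^3 - 3.0*p^2 + 5.12*p + 1.43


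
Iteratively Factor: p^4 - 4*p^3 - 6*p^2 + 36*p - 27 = (p + 3)*(p^3 - 7*p^2 + 15*p - 9) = (p - 3)*(p + 3)*(p^2 - 4*p + 3) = (p - 3)*(p - 1)*(p + 3)*(p - 3)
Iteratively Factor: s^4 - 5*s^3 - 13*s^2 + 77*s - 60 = (s - 1)*(s^3 - 4*s^2 - 17*s + 60) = (s - 1)*(s + 4)*(s^2 - 8*s + 15) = (s - 5)*(s - 1)*(s + 4)*(s - 3)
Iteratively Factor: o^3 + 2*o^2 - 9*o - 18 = (o + 3)*(o^2 - o - 6) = (o + 2)*(o + 3)*(o - 3)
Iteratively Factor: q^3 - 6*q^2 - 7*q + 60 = (q + 3)*(q^2 - 9*q + 20) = (q - 4)*(q + 3)*(q - 5)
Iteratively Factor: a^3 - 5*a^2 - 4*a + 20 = (a + 2)*(a^2 - 7*a + 10) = (a - 2)*(a + 2)*(a - 5)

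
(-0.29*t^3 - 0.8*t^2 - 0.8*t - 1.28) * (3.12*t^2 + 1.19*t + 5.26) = -0.9048*t^5 - 2.8411*t^4 - 4.9734*t^3 - 9.1536*t^2 - 5.7312*t - 6.7328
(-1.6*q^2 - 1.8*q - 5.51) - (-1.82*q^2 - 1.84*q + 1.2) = 0.22*q^2 + 0.04*q - 6.71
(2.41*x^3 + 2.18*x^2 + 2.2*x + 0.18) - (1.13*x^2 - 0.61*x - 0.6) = 2.41*x^3 + 1.05*x^2 + 2.81*x + 0.78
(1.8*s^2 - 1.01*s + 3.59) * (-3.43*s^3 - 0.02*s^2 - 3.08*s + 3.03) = -6.174*s^5 + 3.4283*s^4 - 17.8375*s^3 + 8.493*s^2 - 14.1175*s + 10.8777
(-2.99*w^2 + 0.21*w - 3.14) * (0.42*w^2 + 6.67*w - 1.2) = -1.2558*w^4 - 19.8551*w^3 + 3.6699*w^2 - 21.1958*w + 3.768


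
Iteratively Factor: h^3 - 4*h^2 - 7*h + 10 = (h - 5)*(h^2 + h - 2) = (h - 5)*(h + 2)*(h - 1)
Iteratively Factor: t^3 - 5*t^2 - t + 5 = (t - 1)*(t^2 - 4*t - 5) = (t - 1)*(t + 1)*(t - 5)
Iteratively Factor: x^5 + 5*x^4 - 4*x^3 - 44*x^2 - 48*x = (x + 4)*(x^4 + x^3 - 8*x^2 - 12*x) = x*(x + 4)*(x^3 + x^2 - 8*x - 12) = x*(x + 2)*(x + 4)*(x^2 - x - 6) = x*(x + 2)^2*(x + 4)*(x - 3)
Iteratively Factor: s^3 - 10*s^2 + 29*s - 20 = (s - 4)*(s^2 - 6*s + 5) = (s - 4)*(s - 1)*(s - 5)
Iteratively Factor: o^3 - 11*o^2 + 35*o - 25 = (o - 5)*(o^2 - 6*o + 5) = (o - 5)*(o - 1)*(o - 5)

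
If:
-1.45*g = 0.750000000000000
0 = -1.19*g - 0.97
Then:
No Solution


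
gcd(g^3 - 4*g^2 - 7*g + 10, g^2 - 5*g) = g - 5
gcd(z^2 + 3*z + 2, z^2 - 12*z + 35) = 1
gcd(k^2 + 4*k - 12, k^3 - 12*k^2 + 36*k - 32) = k - 2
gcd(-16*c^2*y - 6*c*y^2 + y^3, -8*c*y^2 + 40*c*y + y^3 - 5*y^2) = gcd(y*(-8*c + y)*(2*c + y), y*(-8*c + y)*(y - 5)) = -8*c*y + y^2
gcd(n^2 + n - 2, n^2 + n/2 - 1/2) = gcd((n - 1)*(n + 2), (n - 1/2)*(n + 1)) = 1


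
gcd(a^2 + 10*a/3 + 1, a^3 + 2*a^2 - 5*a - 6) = a + 3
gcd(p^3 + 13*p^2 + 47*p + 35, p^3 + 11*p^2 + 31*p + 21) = p^2 + 8*p + 7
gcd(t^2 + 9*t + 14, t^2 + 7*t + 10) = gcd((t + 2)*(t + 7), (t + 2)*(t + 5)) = t + 2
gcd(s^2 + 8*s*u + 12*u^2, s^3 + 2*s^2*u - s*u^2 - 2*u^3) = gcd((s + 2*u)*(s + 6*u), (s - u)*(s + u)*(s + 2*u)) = s + 2*u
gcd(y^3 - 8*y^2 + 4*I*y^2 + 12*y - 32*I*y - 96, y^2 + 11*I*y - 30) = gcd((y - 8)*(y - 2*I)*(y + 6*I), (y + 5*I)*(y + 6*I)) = y + 6*I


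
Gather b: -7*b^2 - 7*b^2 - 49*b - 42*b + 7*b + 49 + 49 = -14*b^2 - 84*b + 98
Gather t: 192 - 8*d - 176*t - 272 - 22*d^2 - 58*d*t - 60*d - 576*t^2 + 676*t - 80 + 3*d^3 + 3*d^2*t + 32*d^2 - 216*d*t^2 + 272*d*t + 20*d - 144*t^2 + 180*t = 3*d^3 + 10*d^2 - 48*d + t^2*(-216*d - 720) + t*(3*d^2 + 214*d + 680) - 160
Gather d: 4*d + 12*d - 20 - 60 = 16*d - 80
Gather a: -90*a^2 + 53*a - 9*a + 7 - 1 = -90*a^2 + 44*a + 6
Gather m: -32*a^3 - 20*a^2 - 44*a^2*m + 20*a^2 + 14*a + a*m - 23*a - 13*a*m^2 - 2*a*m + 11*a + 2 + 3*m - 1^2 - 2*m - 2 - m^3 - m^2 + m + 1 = -32*a^3 + 2*a - m^3 + m^2*(-13*a - 1) + m*(-44*a^2 - a + 2)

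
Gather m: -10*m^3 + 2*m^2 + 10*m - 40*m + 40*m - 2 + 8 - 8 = -10*m^3 + 2*m^2 + 10*m - 2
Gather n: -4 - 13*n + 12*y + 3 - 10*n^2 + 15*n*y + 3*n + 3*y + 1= -10*n^2 + n*(15*y - 10) + 15*y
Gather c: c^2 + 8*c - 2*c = c^2 + 6*c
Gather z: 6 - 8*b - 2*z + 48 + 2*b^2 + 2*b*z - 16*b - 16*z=2*b^2 - 24*b + z*(2*b - 18) + 54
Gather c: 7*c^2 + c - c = 7*c^2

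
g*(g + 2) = g^2 + 2*g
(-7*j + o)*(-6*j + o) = 42*j^2 - 13*j*o + o^2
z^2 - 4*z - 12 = (z - 6)*(z + 2)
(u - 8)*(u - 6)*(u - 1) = u^3 - 15*u^2 + 62*u - 48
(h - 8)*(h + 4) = h^2 - 4*h - 32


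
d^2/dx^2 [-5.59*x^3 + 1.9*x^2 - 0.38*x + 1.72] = 3.8 - 33.54*x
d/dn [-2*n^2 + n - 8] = 1 - 4*n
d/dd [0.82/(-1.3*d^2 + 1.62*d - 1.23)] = (2.132*d - 1.3284)/(1.3*d^2 - 1.62*d + 1.23)^2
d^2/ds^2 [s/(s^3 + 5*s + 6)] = 2*(s*(3*s^2 + 5)^2 - (6*s^2 + 5)*(s^3 + 5*s + 6))/(s^3 + 5*s + 6)^3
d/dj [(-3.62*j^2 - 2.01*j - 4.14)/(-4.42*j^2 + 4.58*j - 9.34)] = (-25.4638*j^2 + 31.024*j + 37.7346)/(19.5364*j^4 - 40.4872*j^3 + 103.542*j^2 - 85.5544*j + 87.2356)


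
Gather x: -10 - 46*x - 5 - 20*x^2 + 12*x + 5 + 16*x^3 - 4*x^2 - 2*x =16*x^3 - 24*x^2 - 36*x - 10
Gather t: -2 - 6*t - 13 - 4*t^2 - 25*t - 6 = -4*t^2 - 31*t - 21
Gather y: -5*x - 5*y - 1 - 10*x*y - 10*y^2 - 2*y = -5*x - 10*y^2 + y*(-10*x - 7) - 1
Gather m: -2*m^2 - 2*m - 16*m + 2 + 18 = -2*m^2 - 18*m + 20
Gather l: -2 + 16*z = 16*z - 2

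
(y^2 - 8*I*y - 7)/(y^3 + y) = (y - 7*I)/(y*(y + I))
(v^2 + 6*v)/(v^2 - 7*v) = (v + 6)/(v - 7)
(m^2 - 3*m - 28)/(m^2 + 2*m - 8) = (m - 7)/(m - 2)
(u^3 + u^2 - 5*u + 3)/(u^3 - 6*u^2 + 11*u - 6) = (u^2 + 2*u - 3)/(u^2 - 5*u + 6)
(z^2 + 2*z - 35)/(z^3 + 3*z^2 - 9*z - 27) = (z^2 + 2*z - 35)/(z^3 + 3*z^2 - 9*z - 27)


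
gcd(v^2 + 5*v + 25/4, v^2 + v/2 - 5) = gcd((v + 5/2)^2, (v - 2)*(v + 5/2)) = v + 5/2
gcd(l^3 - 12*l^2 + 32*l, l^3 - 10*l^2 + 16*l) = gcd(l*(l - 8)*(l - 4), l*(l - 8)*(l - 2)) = l^2 - 8*l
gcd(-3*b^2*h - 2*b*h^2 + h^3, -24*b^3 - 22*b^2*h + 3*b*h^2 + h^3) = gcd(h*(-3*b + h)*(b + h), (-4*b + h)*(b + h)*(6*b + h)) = b + h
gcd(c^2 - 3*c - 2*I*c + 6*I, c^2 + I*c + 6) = c - 2*I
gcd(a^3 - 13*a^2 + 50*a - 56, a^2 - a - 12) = a - 4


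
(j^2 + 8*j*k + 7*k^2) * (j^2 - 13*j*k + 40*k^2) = j^4 - 5*j^3*k - 57*j^2*k^2 + 229*j*k^3 + 280*k^4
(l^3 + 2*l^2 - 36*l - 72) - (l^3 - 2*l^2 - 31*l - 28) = 4*l^2 - 5*l - 44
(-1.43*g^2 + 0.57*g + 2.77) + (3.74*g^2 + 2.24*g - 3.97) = 2.31*g^2 + 2.81*g - 1.2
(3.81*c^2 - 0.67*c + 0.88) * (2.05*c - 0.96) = 7.8105*c^3 - 5.0311*c^2 + 2.4472*c - 0.8448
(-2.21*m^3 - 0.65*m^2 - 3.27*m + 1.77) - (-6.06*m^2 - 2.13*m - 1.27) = -2.21*m^3 + 5.41*m^2 - 1.14*m + 3.04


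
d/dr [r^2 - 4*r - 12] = 2*r - 4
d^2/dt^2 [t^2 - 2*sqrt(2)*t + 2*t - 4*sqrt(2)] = 2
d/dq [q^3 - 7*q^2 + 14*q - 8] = 3*q^2 - 14*q + 14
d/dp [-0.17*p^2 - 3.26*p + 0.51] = -0.34*p - 3.26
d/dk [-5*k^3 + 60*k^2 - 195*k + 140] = -15*k^2 + 120*k - 195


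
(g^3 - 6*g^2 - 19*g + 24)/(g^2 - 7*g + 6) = (g^2 - 5*g - 24)/(g - 6)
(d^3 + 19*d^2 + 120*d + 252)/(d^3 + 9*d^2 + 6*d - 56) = (d^2 + 12*d + 36)/(d^2 + 2*d - 8)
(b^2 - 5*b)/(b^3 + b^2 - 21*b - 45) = b/(b^2 + 6*b + 9)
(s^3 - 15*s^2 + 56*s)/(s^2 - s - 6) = s*(-s^2 + 15*s - 56)/(-s^2 + s + 6)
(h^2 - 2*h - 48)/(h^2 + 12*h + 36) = (h - 8)/(h + 6)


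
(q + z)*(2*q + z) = 2*q^2 + 3*q*z + z^2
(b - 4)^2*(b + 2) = b^3 - 6*b^2 + 32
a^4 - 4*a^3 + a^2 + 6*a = a*(a - 3)*(a - 2)*(a + 1)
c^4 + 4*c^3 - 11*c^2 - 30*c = c*(c - 3)*(c + 2)*(c + 5)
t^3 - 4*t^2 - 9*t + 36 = (t - 4)*(t - 3)*(t + 3)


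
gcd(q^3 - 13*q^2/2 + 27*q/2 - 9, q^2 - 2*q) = q - 2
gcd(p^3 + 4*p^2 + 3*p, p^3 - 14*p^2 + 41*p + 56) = p + 1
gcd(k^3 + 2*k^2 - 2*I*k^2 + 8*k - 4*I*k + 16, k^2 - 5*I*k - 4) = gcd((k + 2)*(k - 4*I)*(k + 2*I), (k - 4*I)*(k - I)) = k - 4*I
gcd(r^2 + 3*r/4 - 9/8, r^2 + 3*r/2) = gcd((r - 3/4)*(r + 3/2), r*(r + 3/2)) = r + 3/2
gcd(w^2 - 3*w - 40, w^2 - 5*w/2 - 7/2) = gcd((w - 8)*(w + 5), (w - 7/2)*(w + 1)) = 1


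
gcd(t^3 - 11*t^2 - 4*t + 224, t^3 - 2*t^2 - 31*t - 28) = t^2 - 3*t - 28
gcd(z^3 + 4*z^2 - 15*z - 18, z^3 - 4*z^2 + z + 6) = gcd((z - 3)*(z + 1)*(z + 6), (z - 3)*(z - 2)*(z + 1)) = z^2 - 2*z - 3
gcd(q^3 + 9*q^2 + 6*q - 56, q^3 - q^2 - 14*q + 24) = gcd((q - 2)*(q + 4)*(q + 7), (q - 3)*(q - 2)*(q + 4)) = q^2 + 2*q - 8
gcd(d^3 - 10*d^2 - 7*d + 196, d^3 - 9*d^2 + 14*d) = d - 7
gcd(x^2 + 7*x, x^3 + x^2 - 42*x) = x^2 + 7*x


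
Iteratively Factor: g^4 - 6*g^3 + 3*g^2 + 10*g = (g + 1)*(g^3 - 7*g^2 + 10*g) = (g - 5)*(g + 1)*(g^2 - 2*g) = (g - 5)*(g - 2)*(g + 1)*(g)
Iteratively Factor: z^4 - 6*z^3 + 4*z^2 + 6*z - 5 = (z - 1)*(z^3 - 5*z^2 - z + 5) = (z - 1)*(z + 1)*(z^2 - 6*z + 5) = (z - 1)^2*(z + 1)*(z - 5)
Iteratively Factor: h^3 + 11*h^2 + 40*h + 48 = (h + 4)*(h^2 + 7*h + 12) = (h + 4)^2*(h + 3)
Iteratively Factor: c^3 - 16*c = (c - 4)*(c^2 + 4*c) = (c - 4)*(c + 4)*(c)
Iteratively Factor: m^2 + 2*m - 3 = (m + 3)*(m - 1)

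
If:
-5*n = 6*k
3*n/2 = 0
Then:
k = 0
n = 0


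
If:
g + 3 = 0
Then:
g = -3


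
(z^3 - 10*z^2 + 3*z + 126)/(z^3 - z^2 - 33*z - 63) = (z - 6)/(z + 3)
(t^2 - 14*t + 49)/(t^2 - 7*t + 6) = (t^2 - 14*t + 49)/(t^2 - 7*t + 6)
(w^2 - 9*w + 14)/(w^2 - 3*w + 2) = (w - 7)/(w - 1)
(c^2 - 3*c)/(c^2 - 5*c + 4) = c*(c - 3)/(c^2 - 5*c + 4)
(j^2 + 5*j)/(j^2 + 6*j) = (j + 5)/(j + 6)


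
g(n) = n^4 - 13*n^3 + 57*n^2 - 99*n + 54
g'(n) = 4*n^3 - 39*n^2 + 114*n - 99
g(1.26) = -3.73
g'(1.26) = -9.27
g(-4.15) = 2672.30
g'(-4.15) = -1529.67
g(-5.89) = 6474.48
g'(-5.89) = -2940.80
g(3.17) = -0.18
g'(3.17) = -2.11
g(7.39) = 171.18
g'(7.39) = 227.92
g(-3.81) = 2188.31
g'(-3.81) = -1320.69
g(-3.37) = 1661.50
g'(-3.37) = -1079.19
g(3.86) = -4.53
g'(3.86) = -9.99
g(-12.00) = 52650.00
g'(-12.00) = -13995.00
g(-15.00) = 108864.00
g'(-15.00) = -24084.00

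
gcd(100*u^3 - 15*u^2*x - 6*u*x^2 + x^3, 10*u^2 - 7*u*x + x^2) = -5*u + x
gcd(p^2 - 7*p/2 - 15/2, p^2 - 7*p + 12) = 1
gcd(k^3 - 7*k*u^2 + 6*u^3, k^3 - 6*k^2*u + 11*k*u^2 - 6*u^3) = k^2 - 3*k*u + 2*u^2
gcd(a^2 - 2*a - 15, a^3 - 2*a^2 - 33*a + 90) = a - 5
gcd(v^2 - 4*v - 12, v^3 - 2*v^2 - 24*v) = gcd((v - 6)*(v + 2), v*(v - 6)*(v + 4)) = v - 6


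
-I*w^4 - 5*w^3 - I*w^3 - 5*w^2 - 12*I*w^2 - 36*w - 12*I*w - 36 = (w - 6*I)*(w - 2*I)*(w + 3*I)*(-I*w - I)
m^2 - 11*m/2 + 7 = (m - 7/2)*(m - 2)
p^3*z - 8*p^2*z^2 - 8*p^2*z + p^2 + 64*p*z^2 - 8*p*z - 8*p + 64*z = (p - 8)*(p - 8*z)*(p*z + 1)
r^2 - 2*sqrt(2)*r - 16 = (r - 4*sqrt(2))*(r + 2*sqrt(2))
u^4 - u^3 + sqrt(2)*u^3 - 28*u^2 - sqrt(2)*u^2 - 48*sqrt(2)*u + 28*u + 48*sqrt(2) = (u - 1)*(u - 4*sqrt(2))*(u + 2*sqrt(2))*(u + 3*sqrt(2))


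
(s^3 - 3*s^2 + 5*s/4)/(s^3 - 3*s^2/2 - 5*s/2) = (s - 1/2)/(s + 1)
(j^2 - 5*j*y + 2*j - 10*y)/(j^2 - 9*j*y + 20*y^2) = (-j - 2)/(-j + 4*y)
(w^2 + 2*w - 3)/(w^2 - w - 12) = (w - 1)/(w - 4)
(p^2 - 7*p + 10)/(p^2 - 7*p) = (p^2 - 7*p + 10)/(p*(p - 7))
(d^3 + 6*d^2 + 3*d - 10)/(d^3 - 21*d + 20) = (d + 2)/(d - 4)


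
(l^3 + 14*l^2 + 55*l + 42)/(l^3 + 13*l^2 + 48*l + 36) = (l + 7)/(l + 6)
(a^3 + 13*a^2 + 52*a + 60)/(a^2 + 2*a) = a + 11 + 30/a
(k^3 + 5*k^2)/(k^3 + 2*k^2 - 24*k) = k*(k + 5)/(k^2 + 2*k - 24)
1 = 1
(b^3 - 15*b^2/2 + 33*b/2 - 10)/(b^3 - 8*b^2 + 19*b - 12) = (b - 5/2)/(b - 3)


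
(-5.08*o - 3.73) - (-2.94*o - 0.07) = -2.14*o - 3.66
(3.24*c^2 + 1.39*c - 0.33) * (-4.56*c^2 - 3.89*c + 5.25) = -14.7744*c^4 - 18.942*c^3 + 13.1077*c^2 + 8.5812*c - 1.7325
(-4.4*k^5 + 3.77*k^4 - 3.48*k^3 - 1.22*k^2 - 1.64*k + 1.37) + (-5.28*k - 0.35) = -4.4*k^5 + 3.77*k^4 - 3.48*k^3 - 1.22*k^2 - 6.92*k + 1.02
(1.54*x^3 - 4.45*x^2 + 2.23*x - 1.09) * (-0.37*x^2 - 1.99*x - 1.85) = -0.5698*x^5 - 1.4181*x^4 + 5.1814*x^3 + 4.1981*x^2 - 1.9564*x + 2.0165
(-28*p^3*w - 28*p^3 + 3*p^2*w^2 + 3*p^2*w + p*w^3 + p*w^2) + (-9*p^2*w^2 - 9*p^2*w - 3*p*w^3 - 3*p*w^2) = -28*p^3*w - 28*p^3 - 6*p^2*w^2 - 6*p^2*w - 2*p*w^3 - 2*p*w^2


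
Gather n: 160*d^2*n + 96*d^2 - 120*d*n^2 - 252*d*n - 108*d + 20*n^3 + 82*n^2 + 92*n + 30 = 96*d^2 - 108*d + 20*n^3 + n^2*(82 - 120*d) + n*(160*d^2 - 252*d + 92) + 30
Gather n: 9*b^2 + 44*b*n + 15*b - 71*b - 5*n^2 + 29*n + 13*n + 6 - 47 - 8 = 9*b^2 - 56*b - 5*n^2 + n*(44*b + 42) - 49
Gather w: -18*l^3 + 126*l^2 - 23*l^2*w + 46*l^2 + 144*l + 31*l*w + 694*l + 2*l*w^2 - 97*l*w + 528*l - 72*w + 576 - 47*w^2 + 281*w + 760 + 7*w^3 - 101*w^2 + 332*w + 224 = -18*l^3 + 172*l^2 + 1366*l + 7*w^3 + w^2*(2*l - 148) + w*(-23*l^2 - 66*l + 541) + 1560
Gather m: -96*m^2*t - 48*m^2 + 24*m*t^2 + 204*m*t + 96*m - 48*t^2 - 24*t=m^2*(-96*t - 48) + m*(24*t^2 + 204*t + 96) - 48*t^2 - 24*t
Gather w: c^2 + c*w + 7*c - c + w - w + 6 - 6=c^2 + c*w + 6*c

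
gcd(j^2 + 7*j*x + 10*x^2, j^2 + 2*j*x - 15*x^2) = j + 5*x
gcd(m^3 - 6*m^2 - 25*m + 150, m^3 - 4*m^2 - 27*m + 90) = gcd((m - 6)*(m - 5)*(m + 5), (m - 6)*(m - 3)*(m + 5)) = m^2 - m - 30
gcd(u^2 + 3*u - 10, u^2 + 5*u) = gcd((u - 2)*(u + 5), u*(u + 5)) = u + 5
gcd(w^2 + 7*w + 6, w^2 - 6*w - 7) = w + 1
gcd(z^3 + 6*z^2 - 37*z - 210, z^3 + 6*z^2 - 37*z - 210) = z^3 + 6*z^2 - 37*z - 210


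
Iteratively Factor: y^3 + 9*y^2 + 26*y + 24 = (y + 2)*(y^2 + 7*y + 12) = (y + 2)*(y + 3)*(y + 4)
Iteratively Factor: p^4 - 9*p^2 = (p + 3)*(p^3 - 3*p^2) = p*(p + 3)*(p^2 - 3*p) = p^2*(p + 3)*(p - 3)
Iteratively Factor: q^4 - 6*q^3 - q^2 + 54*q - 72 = (q - 4)*(q^3 - 2*q^2 - 9*q + 18) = (q - 4)*(q - 3)*(q^2 + q - 6) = (q - 4)*(q - 3)*(q - 2)*(q + 3)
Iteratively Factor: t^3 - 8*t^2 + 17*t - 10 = (t - 1)*(t^2 - 7*t + 10) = (t - 2)*(t - 1)*(t - 5)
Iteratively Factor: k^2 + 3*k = (k + 3)*(k)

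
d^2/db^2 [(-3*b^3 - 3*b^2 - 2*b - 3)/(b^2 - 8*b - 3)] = 2*(-227*b^3 - 252*b^2 - 27*b - 180)/(b^6 - 24*b^5 + 183*b^4 - 368*b^3 - 549*b^2 - 216*b - 27)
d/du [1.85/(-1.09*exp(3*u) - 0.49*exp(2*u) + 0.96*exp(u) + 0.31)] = (6.0495*exp(2*u) + 1.813*exp(u) - 1.776)*exp(u)/(1.09*exp(3*u) + 0.49*exp(2*u) - 0.96*exp(u) - 0.31)^2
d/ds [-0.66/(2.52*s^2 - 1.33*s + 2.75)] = (3.3264*s - 0.8778)/(2.52*s^2 - 1.33*s + 2.75)^2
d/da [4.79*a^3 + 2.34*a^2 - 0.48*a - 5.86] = 14.37*a^2 + 4.68*a - 0.48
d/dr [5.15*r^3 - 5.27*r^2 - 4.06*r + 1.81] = 15.45*r^2 - 10.54*r - 4.06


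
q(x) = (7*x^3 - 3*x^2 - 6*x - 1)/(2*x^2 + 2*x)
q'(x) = (-4*x - 2)*(7*x^3 - 3*x^2 - 6*x - 1)/(2*x^2 + 2*x)^2 + (21*x^2 - 6*x - 6)/(2*x^2 + 2*x) = (7*x^4 + 14*x^3 + 3*x^2 + 2*x + 1)/(2*x^2*(x^2 + 2*x + 1))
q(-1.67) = -14.28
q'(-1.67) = -1.89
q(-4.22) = -20.43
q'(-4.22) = 3.29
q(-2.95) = -16.44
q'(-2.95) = 2.90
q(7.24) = 20.57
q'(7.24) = 3.47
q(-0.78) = 4.27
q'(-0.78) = -47.33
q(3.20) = 6.64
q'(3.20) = 3.41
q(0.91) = -1.06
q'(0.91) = 3.42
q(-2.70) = -15.74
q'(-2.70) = 2.70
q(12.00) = 37.15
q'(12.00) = 3.49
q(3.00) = 5.96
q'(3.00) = 3.40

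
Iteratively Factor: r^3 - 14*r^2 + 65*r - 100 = (r - 5)*(r^2 - 9*r + 20) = (r - 5)*(r - 4)*(r - 5)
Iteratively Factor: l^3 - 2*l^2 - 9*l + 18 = (l - 3)*(l^2 + l - 6) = (l - 3)*(l + 3)*(l - 2)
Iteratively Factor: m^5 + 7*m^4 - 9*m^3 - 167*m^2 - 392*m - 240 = (m + 3)*(m^4 + 4*m^3 - 21*m^2 - 104*m - 80) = (m + 3)*(m + 4)*(m^3 - 21*m - 20) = (m + 3)*(m + 4)^2*(m^2 - 4*m - 5) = (m + 1)*(m + 3)*(m + 4)^2*(m - 5)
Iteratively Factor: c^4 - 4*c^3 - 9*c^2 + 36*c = (c)*(c^3 - 4*c^2 - 9*c + 36) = c*(c - 4)*(c^2 - 9) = c*(c - 4)*(c + 3)*(c - 3)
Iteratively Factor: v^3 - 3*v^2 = (v)*(v^2 - 3*v) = v*(v - 3)*(v)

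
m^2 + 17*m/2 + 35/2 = (m + 7/2)*(m + 5)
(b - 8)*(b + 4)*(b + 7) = b^3 + 3*b^2 - 60*b - 224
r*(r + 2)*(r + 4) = r^3 + 6*r^2 + 8*r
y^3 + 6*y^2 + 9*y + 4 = (y + 1)^2*(y + 4)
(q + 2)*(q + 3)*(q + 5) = q^3 + 10*q^2 + 31*q + 30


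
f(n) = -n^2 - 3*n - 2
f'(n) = -2*n - 3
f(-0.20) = -1.44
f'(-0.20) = -2.60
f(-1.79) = 0.17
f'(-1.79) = 0.58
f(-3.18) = -2.57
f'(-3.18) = 3.36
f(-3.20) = -2.64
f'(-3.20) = 3.40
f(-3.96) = -5.80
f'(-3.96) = 4.92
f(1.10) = -6.51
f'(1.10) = -5.20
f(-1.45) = 0.25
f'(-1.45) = -0.10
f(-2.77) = -1.36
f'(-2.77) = 2.54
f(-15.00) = -182.00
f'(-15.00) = 27.00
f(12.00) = -182.00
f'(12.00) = -27.00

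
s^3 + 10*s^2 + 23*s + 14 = (s + 1)*(s + 2)*(s + 7)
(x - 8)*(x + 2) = x^2 - 6*x - 16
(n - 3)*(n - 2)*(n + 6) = n^3 + n^2 - 24*n + 36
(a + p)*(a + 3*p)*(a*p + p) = a^3*p + 4*a^2*p^2 + a^2*p + 3*a*p^3 + 4*a*p^2 + 3*p^3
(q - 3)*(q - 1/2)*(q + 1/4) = q^3 - 13*q^2/4 + 5*q/8 + 3/8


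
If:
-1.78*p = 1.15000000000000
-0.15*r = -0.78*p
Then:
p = -0.65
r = -3.36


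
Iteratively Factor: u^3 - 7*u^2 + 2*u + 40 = (u - 4)*(u^2 - 3*u - 10) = (u - 5)*(u - 4)*(u + 2)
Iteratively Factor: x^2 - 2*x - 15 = (x - 5)*(x + 3)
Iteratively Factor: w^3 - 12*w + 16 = (w - 2)*(w^2 + 2*w - 8) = (w - 2)^2*(w + 4)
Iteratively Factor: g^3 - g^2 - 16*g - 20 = (g - 5)*(g^2 + 4*g + 4) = (g - 5)*(g + 2)*(g + 2)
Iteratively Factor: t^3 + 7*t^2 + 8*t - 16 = (t - 1)*(t^2 + 8*t + 16) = (t - 1)*(t + 4)*(t + 4)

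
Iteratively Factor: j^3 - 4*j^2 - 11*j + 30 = (j - 5)*(j^2 + j - 6) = (j - 5)*(j + 3)*(j - 2)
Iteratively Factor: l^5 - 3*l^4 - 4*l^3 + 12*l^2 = (l - 3)*(l^4 - 4*l^2) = (l - 3)*(l - 2)*(l^3 + 2*l^2) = l*(l - 3)*(l - 2)*(l^2 + 2*l) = l*(l - 3)*(l - 2)*(l + 2)*(l)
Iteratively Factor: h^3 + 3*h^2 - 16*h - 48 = (h + 4)*(h^2 - h - 12) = (h + 3)*(h + 4)*(h - 4)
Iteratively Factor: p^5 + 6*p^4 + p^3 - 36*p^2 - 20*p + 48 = (p + 4)*(p^4 + 2*p^3 - 7*p^2 - 8*p + 12) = (p - 1)*(p + 4)*(p^3 + 3*p^2 - 4*p - 12) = (p - 1)*(p + 2)*(p + 4)*(p^2 + p - 6) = (p - 1)*(p + 2)*(p + 3)*(p + 4)*(p - 2)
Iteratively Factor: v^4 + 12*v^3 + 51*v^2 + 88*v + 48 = (v + 4)*(v^3 + 8*v^2 + 19*v + 12) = (v + 3)*(v + 4)*(v^2 + 5*v + 4) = (v + 1)*(v + 3)*(v + 4)*(v + 4)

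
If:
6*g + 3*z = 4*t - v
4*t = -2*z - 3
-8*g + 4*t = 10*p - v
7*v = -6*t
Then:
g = -19*z/21 - 17/28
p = 17*z/30 + 1/4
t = -z/2 - 3/4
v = 3*z/7 + 9/14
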